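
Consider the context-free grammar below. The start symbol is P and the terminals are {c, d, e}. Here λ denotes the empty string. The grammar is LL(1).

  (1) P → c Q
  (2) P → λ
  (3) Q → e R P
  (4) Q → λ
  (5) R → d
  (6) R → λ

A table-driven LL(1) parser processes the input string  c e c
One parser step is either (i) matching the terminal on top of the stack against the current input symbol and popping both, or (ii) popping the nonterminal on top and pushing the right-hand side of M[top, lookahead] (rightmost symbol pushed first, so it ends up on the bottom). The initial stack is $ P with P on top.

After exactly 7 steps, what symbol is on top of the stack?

Q

step 1: stack=$ P  input=c e c $  — expand P → c Q
step 2: stack=$ Q c  input=c e c $  — match c
step 3: stack=$ Q  input=e c $  — expand Q → e R P
step 4: stack=$ P R e  input=e c $  — match e
step 5: stack=$ P R  input=c $  — expand R → λ
step 6: stack=$ P  input=c $  — expand P → c Q
step 7: stack=$ Q c  input=c $  — match c
Stack after step 7: $ Q (top = Q).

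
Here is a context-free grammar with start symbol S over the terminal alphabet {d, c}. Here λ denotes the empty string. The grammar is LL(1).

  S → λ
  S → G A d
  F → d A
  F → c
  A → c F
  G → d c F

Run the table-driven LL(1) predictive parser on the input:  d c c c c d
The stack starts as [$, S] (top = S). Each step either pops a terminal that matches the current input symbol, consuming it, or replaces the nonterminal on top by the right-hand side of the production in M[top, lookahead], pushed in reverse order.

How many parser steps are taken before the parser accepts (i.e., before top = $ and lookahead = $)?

      Stack        Input          Action
   1  $ S          d c c c c d $  expand S → G A d
   2  $ d A G      d c c c c d $  expand G → d c F
   3  $ d A F c d  d c c c c d $  match d
   4  $ d A F c    c c c c d $    match c
   5  $ d A F      c c c d $      expand F → c
   6  $ d A c      c c c d $      match c
   7  $ d A        c c d $        expand A → c F
   8  $ d F c      c c d $        match c
   9  $ d F        c d $          expand F → c
  10  $ d c        c d $          match c
  11  $ d          d $            match d
Accept reached after 11 steps.

11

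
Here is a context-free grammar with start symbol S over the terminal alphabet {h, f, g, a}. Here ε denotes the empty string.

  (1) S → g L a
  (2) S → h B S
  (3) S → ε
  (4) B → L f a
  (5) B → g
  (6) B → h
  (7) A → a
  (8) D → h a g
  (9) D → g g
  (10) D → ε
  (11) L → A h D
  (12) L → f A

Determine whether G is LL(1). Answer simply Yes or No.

FIRST(S) = {ε, g, h}
FIRST(B) = {a, f, g, h}
FIRST(A) = {a}
FIRST(D) = {ε, g, h}
FIRST(L) = {a, f}
FOLLOW(S) = {$}
FOLLOW(B) = {$, g, h}
FOLLOW(A) = {a, f, h}
FOLLOW(D) = {a, f}
FOLLOW(L) = {a, f}
Each cell of M receives at most one production.

Yes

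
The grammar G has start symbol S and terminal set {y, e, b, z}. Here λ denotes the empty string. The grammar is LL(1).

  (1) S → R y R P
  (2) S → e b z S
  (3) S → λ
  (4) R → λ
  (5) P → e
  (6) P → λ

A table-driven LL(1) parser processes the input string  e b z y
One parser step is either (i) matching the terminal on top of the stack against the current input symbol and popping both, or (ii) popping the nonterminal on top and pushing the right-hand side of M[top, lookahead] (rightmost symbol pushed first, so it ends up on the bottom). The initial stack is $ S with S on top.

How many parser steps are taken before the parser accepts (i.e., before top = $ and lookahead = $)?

9

     Stack      Input      Action
  1  $ S        e b z y $  expand S → e b z S
  2  $ S z b e  e b z y $  match e
  3  $ S z b    b z y $    match b
  4  $ S z      z y $      match z
  5  $ S        y $        expand S → R y R P
  6  $ P R y R  y $        expand R → λ
  7  $ P R y    y $        match y
  8  $ P R      $          expand R → λ
  9  $ P        $          expand P → λ
Accept reached after 9 steps.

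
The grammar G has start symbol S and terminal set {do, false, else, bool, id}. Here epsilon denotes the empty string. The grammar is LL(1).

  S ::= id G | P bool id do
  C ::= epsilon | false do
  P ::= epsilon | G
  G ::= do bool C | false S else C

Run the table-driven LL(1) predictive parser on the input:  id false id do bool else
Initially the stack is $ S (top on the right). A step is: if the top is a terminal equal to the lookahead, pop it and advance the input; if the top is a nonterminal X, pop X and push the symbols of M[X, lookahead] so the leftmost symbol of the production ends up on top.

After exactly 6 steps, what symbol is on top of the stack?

G

     Stack             Input                       Action
  1  $ S               id false id do bool else $  expand S ::= id G
  2  $ G id            id false id do bool else $  match id
  3  $ G               false id do bool else $     expand G ::= false S else C
  4  $ C else S false  false id do bool else $     match false
  5  $ C else S        id do bool else $           expand S ::= id G
  6  $ C else G id     id do bool else $           match id
Stack after step 6: $ C else G (top = G).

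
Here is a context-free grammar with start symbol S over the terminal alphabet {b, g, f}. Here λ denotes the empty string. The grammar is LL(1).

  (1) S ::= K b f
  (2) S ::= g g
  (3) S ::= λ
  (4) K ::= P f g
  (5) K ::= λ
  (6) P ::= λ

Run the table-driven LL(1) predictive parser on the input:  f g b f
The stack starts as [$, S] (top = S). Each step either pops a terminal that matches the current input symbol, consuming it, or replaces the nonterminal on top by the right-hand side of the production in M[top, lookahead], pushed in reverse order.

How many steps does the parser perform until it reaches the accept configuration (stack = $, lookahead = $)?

     Stack        Input      Action
  1  $ S          f g b f $  expand S ::= K b f
  2  $ f b K      f g b f $  expand K ::= P f g
  3  $ f b g f P  f g b f $  expand P ::= λ
  4  $ f b g f    f g b f $  match f
  5  $ f b g      g b f $    match g
  6  $ f b        b f $      match b
  7  $ f          f $        match f
Accept reached after 7 steps.

7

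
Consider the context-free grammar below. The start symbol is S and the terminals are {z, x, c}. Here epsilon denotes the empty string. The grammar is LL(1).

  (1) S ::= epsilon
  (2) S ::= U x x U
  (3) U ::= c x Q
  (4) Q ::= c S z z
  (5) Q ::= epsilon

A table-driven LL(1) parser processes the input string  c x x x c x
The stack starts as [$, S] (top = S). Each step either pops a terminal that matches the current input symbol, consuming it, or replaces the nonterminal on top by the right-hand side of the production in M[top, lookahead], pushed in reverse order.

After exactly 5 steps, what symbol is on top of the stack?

x

     Stack          Input          Action
  1  $ S            c x x x c x $  expand S ::= U x x U
  2  $ U x x U      c x x x c x $  expand U ::= c x Q
  3  $ U x x Q x c  c x x x c x $  match c
  4  $ U x x Q x    x x x c x $    match x
  5  $ U x x Q      x x c x $      expand Q ::= epsilon
Stack after step 5: $ U x x (top = x).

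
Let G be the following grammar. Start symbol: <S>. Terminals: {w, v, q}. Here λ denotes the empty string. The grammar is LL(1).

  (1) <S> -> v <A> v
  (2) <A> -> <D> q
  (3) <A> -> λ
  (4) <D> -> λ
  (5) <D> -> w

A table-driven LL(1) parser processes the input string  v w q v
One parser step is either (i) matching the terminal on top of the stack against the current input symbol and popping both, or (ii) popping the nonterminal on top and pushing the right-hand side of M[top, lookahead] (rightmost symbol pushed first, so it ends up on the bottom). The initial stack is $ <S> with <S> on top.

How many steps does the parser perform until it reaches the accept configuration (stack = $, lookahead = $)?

7

step 1: stack=$ <S>  input=v w q v $  — expand <S> -> v <A> v
step 2: stack=$ v <A> v  input=v w q v $  — match v
step 3: stack=$ v <A>  input=w q v $  — expand <A> -> <D> q
step 4: stack=$ v q <D>  input=w q v $  — expand <D> -> w
step 5: stack=$ v q w  input=w q v $  — match w
step 6: stack=$ v q  input=q v $  — match q
step 7: stack=$ v  input=v $  — match v
Accept reached after 7 steps.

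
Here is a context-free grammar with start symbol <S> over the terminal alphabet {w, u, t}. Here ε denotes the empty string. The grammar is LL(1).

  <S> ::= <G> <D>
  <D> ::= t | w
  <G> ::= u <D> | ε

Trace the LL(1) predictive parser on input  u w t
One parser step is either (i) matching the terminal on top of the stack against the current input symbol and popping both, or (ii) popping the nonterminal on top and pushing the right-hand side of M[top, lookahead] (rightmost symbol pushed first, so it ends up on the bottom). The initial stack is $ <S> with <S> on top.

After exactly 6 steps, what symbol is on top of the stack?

     Stack        Input    Action
  1  $ <S>        u w t $  expand <S> ::= <G> <D>
  2  $ <D> <G>    u w t $  expand <G> ::= u <D>
  3  $ <D> <D> u  u w t $  match u
  4  $ <D> <D>    w t $    expand <D> ::= w
  5  $ <D> w      w t $    match w
  6  $ <D>        t $      expand <D> ::= t
Stack after step 6: $ t (top = t).

t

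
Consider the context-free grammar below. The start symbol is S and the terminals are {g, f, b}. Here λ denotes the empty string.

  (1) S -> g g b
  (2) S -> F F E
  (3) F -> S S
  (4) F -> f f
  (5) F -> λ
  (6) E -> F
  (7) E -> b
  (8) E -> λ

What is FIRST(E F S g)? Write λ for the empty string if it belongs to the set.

{b, f, g}

FIRST(S): from S->g g b we get {g}; from S->F F E we get {λ, b, f, g}. So FIRST(S) = {λ, b, f, g}.
FIRST(F): from F->S S we get {λ, b, f, g}; from F->f f we get {f}; from F->λ we get {λ}. So FIRST(F) = {λ, b, f, g}.
FIRST(E): from E->F we get {λ, b, f, g}; from E->b we get {b}; from E->λ we get {λ}. So FIRST(E) = {λ, b, f, g}.
FIRST(E F S g): take FIRST of each symbol in turn, carrying on past any symbol whose FIRST contains λ; result {b, f, g}.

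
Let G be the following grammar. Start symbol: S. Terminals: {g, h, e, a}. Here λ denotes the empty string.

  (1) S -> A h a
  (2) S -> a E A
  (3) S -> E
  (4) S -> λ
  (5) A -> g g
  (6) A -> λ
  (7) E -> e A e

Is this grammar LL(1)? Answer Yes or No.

FIRST(S) = {λ, a, e, g, h}
FIRST(A) = {λ, g}
FIRST(E) = {e}
FOLLOW(S) = {$}
FOLLOW(A) = {$, e, h}
FOLLOW(E) = {$, g}
Each cell of M receives at most one production.

Yes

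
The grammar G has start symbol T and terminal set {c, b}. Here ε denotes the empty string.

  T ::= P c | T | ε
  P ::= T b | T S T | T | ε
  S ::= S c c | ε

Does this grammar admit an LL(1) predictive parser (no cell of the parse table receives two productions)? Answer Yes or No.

No

FIRST(T) = {ε, b, c}
FIRST(P) = {ε, b, c}
FIRST(S) = {ε, c}
FOLLOW(T) = {$, b, c}
FOLLOW(P) = {c}
FOLLOW(S) = {b, c}
Cell M[P, b] receives both P ::= T b and P ::= T S T and P ::= T — the grammar is not LL(1).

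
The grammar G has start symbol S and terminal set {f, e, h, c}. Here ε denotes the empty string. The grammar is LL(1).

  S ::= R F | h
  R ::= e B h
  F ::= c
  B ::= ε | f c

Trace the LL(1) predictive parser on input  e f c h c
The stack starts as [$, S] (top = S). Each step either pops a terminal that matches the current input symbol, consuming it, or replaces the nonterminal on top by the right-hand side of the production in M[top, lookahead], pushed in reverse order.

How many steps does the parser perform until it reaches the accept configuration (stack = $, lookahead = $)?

step 1: stack=$ S  input=e f c h c $  — expand S ::= R F
step 2: stack=$ F R  input=e f c h c $  — expand R ::= e B h
step 3: stack=$ F h B e  input=e f c h c $  — match e
step 4: stack=$ F h B  input=f c h c $  — expand B ::= f c
step 5: stack=$ F h c f  input=f c h c $  — match f
step 6: stack=$ F h c  input=c h c $  — match c
step 7: stack=$ F h  input=h c $  — match h
step 8: stack=$ F  input=c $  — expand F ::= c
step 9: stack=$ c  input=c $  — match c
Accept reached after 9 steps.

9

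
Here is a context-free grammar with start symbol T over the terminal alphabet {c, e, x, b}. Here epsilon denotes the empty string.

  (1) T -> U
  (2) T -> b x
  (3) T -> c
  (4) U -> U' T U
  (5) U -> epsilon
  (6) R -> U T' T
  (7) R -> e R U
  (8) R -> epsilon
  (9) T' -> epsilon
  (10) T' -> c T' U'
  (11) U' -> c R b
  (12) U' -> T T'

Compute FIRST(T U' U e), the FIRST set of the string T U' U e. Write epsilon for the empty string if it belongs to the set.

{b, c, e}

FIRST(T'): from T'->epsilon we get {epsilon}; from T'->c T' U' we get {c}. So FIRST(T') = {epsilon, c}.
FIRST(T): from T->U we get {epsilon, b, c}; from T->b x we get {b}; from T->c we get {c}. So FIRST(T) = {epsilon, b, c}.
FIRST(U'): from U'->c R b we get {c}; from U'->T T' we get {epsilon, b, c}. So FIRST(U') = {epsilon, b, c}.
FIRST(U): from U->U' T U we get {epsilon, b, c}; from U->epsilon we get {epsilon}. So FIRST(U) = {epsilon, b, c}.
FIRST(R): from R->U T' T we get {epsilon, b, c}; from R->e R U we get {e}; from R->epsilon we get {epsilon}. So FIRST(R) = {epsilon, b, c, e}.
FIRST(T U' U e): take FIRST of each symbol in turn, carrying on past any symbol whose FIRST contains epsilon; result {b, c, e}.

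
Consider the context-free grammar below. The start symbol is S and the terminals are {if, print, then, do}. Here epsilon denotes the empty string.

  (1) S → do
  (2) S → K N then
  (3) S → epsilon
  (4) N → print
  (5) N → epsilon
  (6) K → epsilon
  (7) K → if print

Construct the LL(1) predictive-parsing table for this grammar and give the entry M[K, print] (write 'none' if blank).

K → epsilon

FIRST(N) = {epsilon, print}
FIRST(K) = {epsilon, if}
FIRST(S) = {epsilon, do, if, print, then}  (via K N then)
FOLLOW(S) includes $ since S is the start symbol.
FOLLOW(K): in S→K N then, K is followed by N then with FIRST {print, then}. Thus FOLLOW(K) = {print, then}.
For K → epsilon: FIRST(epsilon) = {epsilon}, so it goes in M[K, t] for t ∈ {}; since epsilon ∈ FIRST, also for every t ∈ FOLLOW(K) = {print, then}.
For K → if print: FIRST(if print) = {if}, so it goes in M[K, t] for t ∈ {if}.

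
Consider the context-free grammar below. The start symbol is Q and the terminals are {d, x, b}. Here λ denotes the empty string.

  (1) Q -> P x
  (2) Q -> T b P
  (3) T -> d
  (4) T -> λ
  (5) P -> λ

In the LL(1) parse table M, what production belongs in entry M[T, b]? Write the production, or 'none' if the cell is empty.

T -> λ

FIRST(T): from T->d we get {d}; from T->λ we get {λ}. So FIRST(T) = {λ, d}.
FIRST(P): from P->λ we get {λ}. So FIRST(P) = {λ}.
FIRST(Q): from Q->P x we get {x}; from Q->T b P we get {b, d}. So FIRST(Q) = {b, d, x}.
FOLLOW(Q) includes $ since Q is the start symbol.
FOLLOW(T): in Q->T b P, T is followed by b P with FIRST {b}. Thus FOLLOW(T) = {b}.
For T -> d: FIRST(d) = {d}, so it goes in M[T, t] for t ∈ {d}.
For T -> λ: FIRST(λ) = {λ}, so it goes in M[T, t] for t ∈ {}; since λ ∈ FIRST, also for every t ∈ FOLLOW(T) = {b}.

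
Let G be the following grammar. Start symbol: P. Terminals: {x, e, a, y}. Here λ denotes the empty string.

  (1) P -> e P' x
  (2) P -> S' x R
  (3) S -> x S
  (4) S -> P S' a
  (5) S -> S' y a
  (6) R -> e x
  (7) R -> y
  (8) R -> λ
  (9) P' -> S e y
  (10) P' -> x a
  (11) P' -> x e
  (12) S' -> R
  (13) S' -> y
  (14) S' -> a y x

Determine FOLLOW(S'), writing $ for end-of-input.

FIRST(R): from R->e x we get {e}; from R->y we get {y}; from R->λ we get {λ}. So FIRST(R) = {λ, e, y}.
FIRST(S'): from S'->R we get {λ, e, y}; from S'->y we get {y}; from S'->a y x we get {a}. So FIRST(S') = {λ, a, e, y}.
FIRST(P): from P->e P' x we get {e}; from P->S' x R we get {a, e, x, y}. So FIRST(P) = {a, e, x, y}.
FIRST(S): from S->x S we get {x}; from S->P S' a we get {a, e, x, y}; from S->S' y a we get {a, e, y}. So FIRST(S) = {a, e, x, y}.
FIRST(P'): from P'->S e y we get {a, e, x, y}; from P'->x a we get {x}; from P'->x e we get {x}. So FIRST(P') = {a, e, x, y}.
FOLLOW(P) includes $ since P is the start symbol.
FOLLOW(P): in S->P S' a, P is followed by S' a with FIRST {a, e, y}. Thus FOLLOW(P) = {$, a, e, y}.
FOLLOW(S): in S->x S, the suffix after S is empty (adds nothing new); in P'->S e y, S is followed by e y with FIRST {e}. Thus FOLLOW(S) = {e}.
FOLLOW(P'): in P->e P' x, P' is followed by x with FIRST {x}. Thus FOLLOW(P') = {x}.
FOLLOW(S'): in P->S' x R, S' is followed by x R with FIRST {x}; in S->P S' a, S' is followed by a with FIRST {a}; in S->S' y a, S' is followed by y a with FIRST {y}. Thus FOLLOW(S') = {a, x, y}.
FOLLOW(R): in P->S' x R, the suffix after R is empty, so FOLLOW(R) ⊇ FOLLOW(P) = {$, a, e, y}; in S'->R, the suffix after R is empty, so FOLLOW(R) ⊇ FOLLOW(S') = {a, x, y}. Thus FOLLOW(R) = {$, a, e, x, y}.

{a, x, y}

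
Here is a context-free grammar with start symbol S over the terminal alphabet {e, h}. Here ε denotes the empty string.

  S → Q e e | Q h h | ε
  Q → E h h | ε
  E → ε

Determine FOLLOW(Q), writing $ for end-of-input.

{e, h}

FIRST(E) = {ε}
FIRST(Q) = {ε, h}  (via E h h)
FIRST(S) = {ε, e, h}  (via Q e e, Q h h)
FOLLOW(S) includes $ since S is the start symbol.
FOLLOW(S): S appears on no right-hand side. Thus FOLLOW(S) = {$}.
FOLLOW(Q): in S→Q e e, Q is followed by e e with FIRST {e}; in S→Q h h, Q is followed by h h with FIRST {h}. Thus FOLLOW(Q) = {e, h}.
FOLLOW(E): in Q→E h h, E is followed by h h with FIRST {h}. Thus FOLLOW(E) = {h}.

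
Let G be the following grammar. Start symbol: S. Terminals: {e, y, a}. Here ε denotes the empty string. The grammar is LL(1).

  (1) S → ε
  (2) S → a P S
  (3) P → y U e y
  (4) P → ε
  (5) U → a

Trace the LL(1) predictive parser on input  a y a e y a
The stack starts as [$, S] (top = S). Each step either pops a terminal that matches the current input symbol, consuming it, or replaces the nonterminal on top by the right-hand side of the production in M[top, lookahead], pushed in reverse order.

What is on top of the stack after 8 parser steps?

step 1: stack=$ S  input=a y a e y a $  — expand S → a P S
step 2: stack=$ S P a  input=a y a e y a $  — match a
step 3: stack=$ S P  input=y a e y a $  — expand P → y U e y
step 4: stack=$ S y e U y  input=y a e y a $  — match y
step 5: stack=$ S y e U  input=a e y a $  — expand U → a
step 6: stack=$ S y e a  input=a e y a $  — match a
step 7: stack=$ S y e  input=e y a $  — match e
step 8: stack=$ S y  input=y a $  — match y
Stack after step 8: $ S (top = S).

S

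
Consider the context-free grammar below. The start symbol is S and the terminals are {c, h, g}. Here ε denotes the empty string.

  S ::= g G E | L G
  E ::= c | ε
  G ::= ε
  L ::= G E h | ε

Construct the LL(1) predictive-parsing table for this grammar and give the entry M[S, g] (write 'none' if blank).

FIRST(E): from E::=c we get {c}; from E::=ε we get {ε}. So FIRST(E) = {ε, c}.
FIRST(G): from G::=ε we get {ε}. So FIRST(G) = {ε}.
FIRST(L): from L::=G E h we get {c, h}; from L::=ε we get {ε}. So FIRST(L) = {ε, c, h}.
FIRST(S): from S::=g G E we get {g}; from S::=L G we get {ε, c, h}. So FIRST(S) = {ε, c, g, h}.
FOLLOW(S) includes $ since S is the start symbol.
FOLLOW(S): S appears on no right-hand side. Thus FOLLOW(S) = {$}.
For S ::= g G E: FIRST(g G E) = {g}, so it goes in M[S, t] for t ∈ {g}.
For S ::= L G: FIRST(L G) = {ε, c, h}, so it goes in M[S, t] for t ∈ {c, h}; since ε ∈ FIRST, also for every t ∈ FOLLOW(S) = {$}.

S ::= g G E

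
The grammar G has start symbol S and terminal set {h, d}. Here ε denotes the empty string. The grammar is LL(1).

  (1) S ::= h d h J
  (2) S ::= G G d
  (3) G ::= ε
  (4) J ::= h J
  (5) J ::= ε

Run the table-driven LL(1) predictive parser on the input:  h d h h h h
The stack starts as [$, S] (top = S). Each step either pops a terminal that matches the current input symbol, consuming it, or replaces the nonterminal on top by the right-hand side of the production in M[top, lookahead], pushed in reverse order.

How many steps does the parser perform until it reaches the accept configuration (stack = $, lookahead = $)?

step 1: stack=$ S  input=h d h h h h $  — expand S ::= h d h J
step 2: stack=$ J h d h  input=h d h h h h $  — match h
step 3: stack=$ J h d  input=d h h h h $  — match d
step 4: stack=$ J h  input=h h h h $  — match h
step 5: stack=$ J  input=h h h $  — expand J ::= h J
step 6: stack=$ J h  input=h h h $  — match h
step 7: stack=$ J  input=h h $  — expand J ::= h J
step 8: stack=$ J h  input=h h $  — match h
step 9: stack=$ J  input=h $  — expand J ::= h J
step 10: stack=$ J h  input=h $  — match h
step 11: stack=$ J  input=$  — expand J ::= ε
Accept reached after 11 steps.

11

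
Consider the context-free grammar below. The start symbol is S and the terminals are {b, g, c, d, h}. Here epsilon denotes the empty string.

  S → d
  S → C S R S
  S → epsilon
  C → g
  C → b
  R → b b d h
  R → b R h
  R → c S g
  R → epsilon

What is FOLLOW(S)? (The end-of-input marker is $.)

{$, b, c, d, g}

FIRST(C) = {b, g}
FIRST(R) = {epsilon, b, c}
FIRST(S) = {epsilon, b, d, g}  (via C S R S)
FOLLOW(S) includes $ since S is the start symbol.
FOLLOW(S): in S→C S R S (occurrence 1), S is followed by R S with FIRST {epsilon, b, c, d, g}; in S→C S R S (occurrence 1), the suffix after S is nullable (adds nothing new); in S→C S R S (occurrence 2), the suffix after S is empty (adds nothing new); in R→c S g, S is followed by g with FIRST {g}. Thus FOLLOW(S) = {$, b, c, d, g}.
FOLLOW(C): in S→C S R S, C is followed by S R S with FIRST {epsilon, b, c, d, g}; in S→C S R S, the suffix after C is nullable, so FOLLOW(C) ⊇ FOLLOW(S) = {$, b, c, d, g}. Thus FOLLOW(C) = {$, b, c, d, g}.
FOLLOW(R): in S→C S R S, R is followed by S with FIRST {epsilon, b, d, g}; in S→C S R S, the suffix after R is nullable, so FOLLOW(R) ⊇ FOLLOW(S) = {$, b, c, d, g}; in R→b R h, R is followed by h with FIRST {h}. Thus FOLLOW(R) = {$, b, c, d, g, h}.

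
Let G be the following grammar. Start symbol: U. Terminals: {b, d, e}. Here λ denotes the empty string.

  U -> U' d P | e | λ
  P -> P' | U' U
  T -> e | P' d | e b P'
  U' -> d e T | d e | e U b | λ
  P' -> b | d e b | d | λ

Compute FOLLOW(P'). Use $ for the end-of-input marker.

{$, b, d, e}

FIRST(U'): from U'->d e T we get {d}; from U'->d e we get {d}; from U'->e U b we get {e}; from U'->λ we get {λ}. So FIRST(U') = {λ, d, e}.
FIRST(P'): from P'->b we get {b}; from P'->d e b we get {d}; from P'->d we get {d}; from P'->λ we get {λ}. So FIRST(P') = {λ, b, d}.
FIRST(U): from U->U' d P we get {d, e}; from U->e we get {e}; from U->λ we get {λ}. So FIRST(U) = {λ, d, e}.
FIRST(T): from T->e we get {e}; from T->P' d we get {b, d}; from T->e b P' we get {e}. So FIRST(T) = {b, d, e}.
FIRST(P): from P->P' we get {λ, b, d}; from P->U' U we get {λ, d, e}. So FIRST(P) = {λ, b, d, e}.
FOLLOW(U) includes $ since U is the start symbol.
FOLLOW(U): in P->U' U, the suffix after U is empty, so FOLLOW(U) ⊇ FOLLOW(P) = {$, b}; in U'->e U b, U is followed by b with FIRST {b}. Thus FOLLOW(U) = {$, b}.
FOLLOW(P): in U->U' d P, the suffix after P is empty, so FOLLOW(P) ⊇ FOLLOW(U) = {$, b}. Thus FOLLOW(P) = {$, b}.
FOLLOW(U'): in U->U' d P, U' is followed by d P with FIRST {d}; in P->U' U, U' is followed by U with FIRST {λ, d, e}; in P->U' U, the suffix after U' is nullable, so FOLLOW(U') ⊇ FOLLOW(P) = {$, b}. Thus FOLLOW(U') = {$, b, d, e}.
FOLLOW(T): in U'->d e T, the suffix after T is empty, so FOLLOW(T) ⊇ FOLLOW(U') = {$, b, d, e}. Thus FOLLOW(T) = {$, b, d, e}.
FOLLOW(P'): in P->P', the suffix after P' is empty, so FOLLOW(P') ⊇ FOLLOW(P) = {$, b}; in T->P' d, P' is followed by d with FIRST {d}; in T->e b P', the suffix after P' is empty, so FOLLOW(P') ⊇ FOLLOW(T) = {$, b, d, e}. Thus FOLLOW(P') = {$, b, d, e}.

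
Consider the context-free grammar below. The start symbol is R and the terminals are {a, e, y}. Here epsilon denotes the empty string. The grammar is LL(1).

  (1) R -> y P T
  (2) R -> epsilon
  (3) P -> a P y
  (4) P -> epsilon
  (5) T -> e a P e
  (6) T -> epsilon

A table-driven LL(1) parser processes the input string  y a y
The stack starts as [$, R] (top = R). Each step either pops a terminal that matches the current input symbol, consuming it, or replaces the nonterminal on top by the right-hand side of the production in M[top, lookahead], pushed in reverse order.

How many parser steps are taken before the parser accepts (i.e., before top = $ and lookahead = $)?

step 1: stack=$ R  input=y a y $  — expand R -> y P T
step 2: stack=$ T P y  input=y a y $  — match y
step 3: stack=$ T P  input=a y $  — expand P -> a P y
step 4: stack=$ T y P a  input=a y $  — match a
step 5: stack=$ T y P  input=y $  — expand P -> epsilon
step 6: stack=$ T y  input=y $  — match y
step 7: stack=$ T  input=$  — expand T -> epsilon
Accept reached after 7 steps.

7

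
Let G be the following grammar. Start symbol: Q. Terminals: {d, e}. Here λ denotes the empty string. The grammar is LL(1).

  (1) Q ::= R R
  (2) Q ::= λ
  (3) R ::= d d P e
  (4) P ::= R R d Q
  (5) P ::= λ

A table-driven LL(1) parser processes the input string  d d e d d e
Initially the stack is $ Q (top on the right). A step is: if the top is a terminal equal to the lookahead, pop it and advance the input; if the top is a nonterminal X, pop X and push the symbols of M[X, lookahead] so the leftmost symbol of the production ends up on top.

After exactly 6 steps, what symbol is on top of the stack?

step 1: stack=$ Q  input=d d e d d e $  — expand Q ::= R R
step 2: stack=$ R R  input=d d e d d e $  — expand R ::= d d P e
step 3: stack=$ R e P d d  input=d d e d d e $  — match d
step 4: stack=$ R e P d  input=d e d d e $  — match d
step 5: stack=$ R e P  input=e d d e $  — expand P ::= λ
step 6: stack=$ R e  input=e d d e $  — match e
Stack after step 6: $ R (top = R).

R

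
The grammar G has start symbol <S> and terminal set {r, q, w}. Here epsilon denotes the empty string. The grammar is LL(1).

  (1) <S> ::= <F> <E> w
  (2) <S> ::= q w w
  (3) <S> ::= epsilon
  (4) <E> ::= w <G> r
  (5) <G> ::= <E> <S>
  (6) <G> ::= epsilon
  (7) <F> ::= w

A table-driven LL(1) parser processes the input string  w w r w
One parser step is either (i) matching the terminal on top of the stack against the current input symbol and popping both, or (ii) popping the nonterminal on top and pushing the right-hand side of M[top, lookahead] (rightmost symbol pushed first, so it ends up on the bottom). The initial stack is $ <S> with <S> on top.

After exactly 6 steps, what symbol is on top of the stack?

step 1: stack=$ <S>  input=w w r w $  — expand <S> ::= <F> <E> w
step 2: stack=$ w <E> <F>  input=w w r w $  — expand <F> ::= w
step 3: stack=$ w <E> w  input=w w r w $  — match w
step 4: stack=$ w <E>  input=w r w $  — expand <E> ::= w <G> r
step 5: stack=$ w r <G> w  input=w r w $  — match w
step 6: stack=$ w r <G>  input=r w $  — expand <G> ::= epsilon
Stack after step 6: $ w r (top = r).

r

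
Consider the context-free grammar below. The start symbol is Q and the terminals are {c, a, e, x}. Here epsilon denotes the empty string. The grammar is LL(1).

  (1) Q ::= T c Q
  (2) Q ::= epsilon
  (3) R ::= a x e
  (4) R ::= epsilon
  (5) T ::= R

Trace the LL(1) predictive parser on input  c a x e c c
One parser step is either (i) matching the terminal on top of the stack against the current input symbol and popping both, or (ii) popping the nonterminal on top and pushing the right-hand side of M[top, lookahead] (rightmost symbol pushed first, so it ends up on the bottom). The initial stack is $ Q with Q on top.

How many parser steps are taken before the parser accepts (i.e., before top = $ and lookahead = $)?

step 1: stack=$ Q  input=c a x e c c $  — expand Q ::= T c Q
step 2: stack=$ Q c T  input=c a x e c c $  — expand T ::= R
step 3: stack=$ Q c R  input=c a x e c c $  — expand R ::= epsilon
step 4: stack=$ Q c  input=c a x e c c $  — match c
step 5: stack=$ Q  input=a x e c c $  — expand Q ::= T c Q
step 6: stack=$ Q c T  input=a x e c c $  — expand T ::= R
step 7: stack=$ Q c R  input=a x e c c $  — expand R ::= a x e
step 8: stack=$ Q c e x a  input=a x e c c $  — match a
step 9: stack=$ Q c e x  input=x e c c $  — match x
step 10: stack=$ Q c e  input=e c c $  — match e
step 11: stack=$ Q c  input=c c $  — match c
step 12: stack=$ Q  input=c $  — expand Q ::= T c Q
step 13: stack=$ Q c T  input=c $  — expand T ::= R
step 14: stack=$ Q c R  input=c $  — expand R ::= epsilon
step 15: stack=$ Q c  input=c $  — match c
step 16: stack=$ Q  input=$  — expand Q ::= epsilon
Accept reached after 16 steps.

16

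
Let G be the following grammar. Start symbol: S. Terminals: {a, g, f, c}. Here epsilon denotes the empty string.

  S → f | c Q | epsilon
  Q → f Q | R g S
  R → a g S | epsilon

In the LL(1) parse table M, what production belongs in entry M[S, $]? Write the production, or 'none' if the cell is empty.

S → epsilon

FIRST(S): from S→f we get {f}; from S→c Q we get {c}; from S→epsilon we get {epsilon}. So FIRST(S) = {epsilon, c, f}.
FIRST(R): from R→a g S we get {a}; from R→epsilon we get {epsilon}. So FIRST(R) = {epsilon, a}.
FIRST(Q): from Q→f Q we get {f}; from Q→R g S we get {a, g}. So FIRST(Q) = {a, f, g}.
FOLLOW(S) includes $ since S is the start symbol.
FOLLOW(R): in Q→R g S, R is followed by g S with FIRST {g}. Thus FOLLOW(R) = {g}.
FOLLOW(S): in Q→R g S, the suffix after S is empty, so FOLLOW(S) ⊇ FOLLOW(Q) = {$, g}; in R→a g S, the suffix after S is empty, so FOLLOW(S) ⊇ FOLLOW(R) = {g}. Thus FOLLOW(S) = {$, g}.
FOLLOW(Q): in S→c Q, the suffix after Q is empty, so FOLLOW(Q) ⊇ FOLLOW(S) = {$, g}; in Q→f Q, the suffix after Q is empty (adds nothing new). Thus FOLLOW(Q) = {$, g}.
For S → f: FIRST(f) = {f}, so it goes in M[S, t] for t ∈ {f}.
For S → c Q: FIRST(c Q) = {c}, so it goes in M[S, t] for t ∈ {c}.
For S → epsilon: FIRST(epsilon) = {epsilon}, so it goes in M[S, t] for t ∈ {}; since epsilon ∈ FIRST, also for every t ∈ FOLLOW(S) = {$, g}.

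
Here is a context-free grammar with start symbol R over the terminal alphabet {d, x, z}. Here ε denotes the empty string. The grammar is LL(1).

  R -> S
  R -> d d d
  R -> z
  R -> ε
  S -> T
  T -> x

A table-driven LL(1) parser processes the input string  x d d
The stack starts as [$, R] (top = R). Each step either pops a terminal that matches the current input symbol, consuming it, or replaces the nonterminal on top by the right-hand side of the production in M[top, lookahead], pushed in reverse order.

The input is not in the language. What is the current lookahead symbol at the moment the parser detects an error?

d

     Stack  Input    Action
  1  $ R  x d d $  expand R -> S
  2  $ S  x d d $  expand S -> T
  3  $ T  x d d $  expand T -> x
  4  $ x  x d d $  match x
  5  $    d d $    error: stack empty but input remains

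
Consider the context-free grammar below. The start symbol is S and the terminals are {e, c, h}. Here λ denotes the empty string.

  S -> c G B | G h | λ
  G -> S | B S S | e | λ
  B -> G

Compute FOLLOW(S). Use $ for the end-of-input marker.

{$, c, e, h}

FIRST(S): from S->c G B we get {c}; from S->G h we get {c, e, h}; from S->λ we get {λ}. So FIRST(S) = {λ, c, e, h}.
FIRST(G): from G->S we get {λ, c, e, h}; from G->B S S we get {λ, c, e, h}; from G->e we get {e}; from G->λ we get {λ}. So FIRST(G) = {λ, c, e, h}.
FIRST(B): from B->G we get {λ, c, e, h}. So FIRST(B) = {λ, c, e, h}.
FOLLOW(S) includes $ since S is the start symbol.
FOLLOW(S): in G->S, the suffix after S is empty, so FOLLOW(S) ⊇ FOLLOW(G) = {$, c, e, h}; in G->B S S (occurrence 1), S is followed by S with FIRST {λ, c, e, h}; in G->B S S (occurrence 1), the suffix after S is nullable, so FOLLOW(S) ⊇ FOLLOW(G) = {$, c, e, h}; in G->B S S (occurrence 2), the suffix after S is empty, so FOLLOW(S) ⊇ FOLLOW(G) = {$, c, e, h}. Thus FOLLOW(S) = {$, c, e, h}.
FOLLOW(G): in S->c G B, G is followed by B with FIRST {λ, c, e, h}; in S->c G B, the suffix after G is nullable, so FOLLOW(G) ⊇ FOLLOW(S) = {$, c, e, h}; in S->G h, G is followed by h with FIRST {h}; in B->G, the suffix after G is empty, so FOLLOW(G) ⊇ FOLLOW(B) = {$, c, e, h}. Thus FOLLOW(G) = {$, c, e, h}.
FOLLOW(B): in S->c G B, the suffix after B is empty, so FOLLOW(B) ⊇ FOLLOW(S) = {$, c, e, h}; in G->B S S, B is followed by S S with FIRST {λ, c, e, h}; in G->B S S, the suffix after B is nullable, so FOLLOW(B) ⊇ FOLLOW(G) = {$, c, e, h}. Thus FOLLOW(B) = {$, c, e, h}.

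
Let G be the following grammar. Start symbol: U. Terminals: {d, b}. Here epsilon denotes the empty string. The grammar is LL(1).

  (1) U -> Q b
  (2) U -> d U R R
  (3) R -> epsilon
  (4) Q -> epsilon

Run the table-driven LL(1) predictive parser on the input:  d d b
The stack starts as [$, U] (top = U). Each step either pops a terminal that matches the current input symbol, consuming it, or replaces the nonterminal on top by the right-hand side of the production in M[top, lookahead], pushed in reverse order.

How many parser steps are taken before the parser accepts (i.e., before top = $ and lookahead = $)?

11

      Stack          Input    Action
   1  $ U            d d b $  expand U -> d U R R
   2  $ R R U d      d d b $  match d
   3  $ R R U        d b $    expand U -> d U R R
   4  $ R R R R U d  d b $    match d
   5  $ R R R R U    b $      expand U -> Q b
   6  $ R R R R b Q  b $      expand Q -> epsilon
   7  $ R R R R b    b $      match b
   8  $ R R R R      $        expand R -> epsilon
   9  $ R R R        $        expand R -> epsilon
  10  $ R R          $        expand R -> epsilon
  11  $ R            $        expand R -> epsilon
Accept reached after 11 steps.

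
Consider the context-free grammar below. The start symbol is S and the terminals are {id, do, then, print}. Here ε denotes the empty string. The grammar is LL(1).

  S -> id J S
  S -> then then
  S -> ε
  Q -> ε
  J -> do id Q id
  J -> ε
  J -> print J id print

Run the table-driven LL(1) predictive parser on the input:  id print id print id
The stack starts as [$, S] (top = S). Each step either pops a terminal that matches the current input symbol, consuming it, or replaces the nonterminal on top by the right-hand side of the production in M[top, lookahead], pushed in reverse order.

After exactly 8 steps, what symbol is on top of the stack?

     Stack                 Input                   Action
  1  $ S                   id print id print id $  expand S -> id J S
  2  $ S J id              id print id print id $  match id
  3  $ S J                 print id print id $     expand J -> print J id print
  4  $ S print id J print  print id print id $     match print
  5  $ S print id J        id print id $           expand J -> ε
  6  $ S print id          id print id $           match id
  7  $ S print             print id $              match print
  8  $ S                   id $                    expand S -> id J S
Stack after step 8: $ S J id (top = id).

id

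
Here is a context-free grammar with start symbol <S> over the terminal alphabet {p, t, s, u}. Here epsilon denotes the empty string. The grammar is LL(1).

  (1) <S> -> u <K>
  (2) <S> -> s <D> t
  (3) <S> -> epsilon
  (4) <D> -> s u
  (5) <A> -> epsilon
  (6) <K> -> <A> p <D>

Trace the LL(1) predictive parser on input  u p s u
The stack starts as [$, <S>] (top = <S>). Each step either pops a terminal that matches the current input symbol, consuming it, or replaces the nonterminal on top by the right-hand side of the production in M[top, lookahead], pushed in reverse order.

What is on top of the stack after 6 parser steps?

s

step 1: stack=$ <S>  input=u p s u $  — expand <S> -> u <K>
step 2: stack=$ <K> u  input=u p s u $  — match u
step 3: stack=$ <K>  input=p s u $  — expand <K> -> <A> p <D>
step 4: stack=$ <D> p <A>  input=p s u $  — expand <A> -> epsilon
step 5: stack=$ <D> p  input=p s u $  — match p
step 6: stack=$ <D>  input=s u $  — expand <D> -> s u
Stack after step 6: $ u s (top = s).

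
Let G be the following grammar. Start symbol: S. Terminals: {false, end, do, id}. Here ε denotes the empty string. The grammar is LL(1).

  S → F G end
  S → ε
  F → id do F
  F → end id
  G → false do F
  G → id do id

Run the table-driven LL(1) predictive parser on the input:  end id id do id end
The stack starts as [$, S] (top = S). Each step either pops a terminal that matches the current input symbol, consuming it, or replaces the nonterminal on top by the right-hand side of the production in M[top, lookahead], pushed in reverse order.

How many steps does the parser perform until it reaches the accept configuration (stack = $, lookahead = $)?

step 1: stack=$ S  input=end id id do id end $  — expand S → F G end
step 2: stack=$ end G F  input=end id id do id end $  — expand F → end id
step 3: stack=$ end G id end  input=end id id do id end $  — match end
step 4: stack=$ end G id  input=id id do id end $  — match id
step 5: stack=$ end G  input=id do id end $  — expand G → id do id
step 6: stack=$ end id do id  input=id do id end $  — match id
step 7: stack=$ end id do  input=do id end $  — match do
step 8: stack=$ end id  input=id end $  — match id
step 9: stack=$ end  input=end $  — match end
Accept reached after 9 steps.

9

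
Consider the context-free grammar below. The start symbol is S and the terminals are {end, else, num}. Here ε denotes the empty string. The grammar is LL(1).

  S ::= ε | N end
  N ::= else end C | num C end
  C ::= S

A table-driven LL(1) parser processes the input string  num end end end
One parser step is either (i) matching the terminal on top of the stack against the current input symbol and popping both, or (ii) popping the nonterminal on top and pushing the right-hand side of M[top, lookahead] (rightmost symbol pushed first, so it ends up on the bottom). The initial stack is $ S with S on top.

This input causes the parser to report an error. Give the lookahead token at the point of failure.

step 1: stack=$ S  input=num end end end $  — expand S ::= N end
step 2: stack=$ end N  input=num end end end $  — expand N ::= num C end
step 3: stack=$ end end C num  input=num end end end $  — match num
step 4: stack=$ end end C  input=end end end $  — expand C ::= S
step 5: stack=$ end end S  input=end end end $  — expand S ::= ε
step 6: stack=$ end end  input=end end end $  — match end
step 7: stack=$ end  input=end end $  — match end
step 8: stack=$  input=end $  — error: stack empty but input remains

end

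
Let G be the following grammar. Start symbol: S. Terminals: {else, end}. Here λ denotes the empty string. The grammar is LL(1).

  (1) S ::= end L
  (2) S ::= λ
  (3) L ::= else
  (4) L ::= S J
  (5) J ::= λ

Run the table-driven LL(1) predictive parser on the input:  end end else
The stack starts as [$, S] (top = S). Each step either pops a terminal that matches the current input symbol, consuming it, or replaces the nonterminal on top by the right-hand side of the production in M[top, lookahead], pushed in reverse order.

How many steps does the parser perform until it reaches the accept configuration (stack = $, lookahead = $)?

8

step 1: stack=$ S  input=end end else $  — expand S ::= end L
step 2: stack=$ L end  input=end end else $  — match end
step 3: stack=$ L  input=end else $  — expand L ::= S J
step 4: stack=$ J S  input=end else $  — expand S ::= end L
step 5: stack=$ J L end  input=end else $  — match end
step 6: stack=$ J L  input=else $  — expand L ::= else
step 7: stack=$ J else  input=else $  — match else
step 8: stack=$ J  input=$  — expand J ::= λ
Accept reached after 8 steps.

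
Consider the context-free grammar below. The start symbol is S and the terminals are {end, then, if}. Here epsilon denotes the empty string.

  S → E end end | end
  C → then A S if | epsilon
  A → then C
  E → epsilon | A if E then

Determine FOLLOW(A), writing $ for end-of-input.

{end, if, then}

FIRST(C): from C→then A S if we get {then}; from C→epsilon we get {epsilon}. So FIRST(C) = {epsilon, then}.
FIRST(A): from A→then C we get {then}. So FIRST(A) = {then}.
FIRST(E): from E→epsilon we get {epsilon}; from E→A if E then we get {then}. So FIRST(E) = {epsilon, then}.
FIRST(S): from S→E end end we get {end, then}; from S→end we get {end}. So FIRST(S) = {end, then}.
FOLLOW(S) includes $ since S is the start symbol.
FOLLOW(S): in C→then A S if, S is followed by if with FIRST {if}. Thus FOLLOW(S) = {$, if}.
FOLLOW(A): in C→then A S if, A is followed by S if with FIRST {end, then}; in E→A if E then, A is followed by if E then with FIRST {if}. Thus FOLLOW(A) = {end, if, then}.
FOLLOW(C): in A→then C, the suffix after C is empty, so FOLLOW(C) ⊇ FOLLOW(A) = {end, if, then}. Thus FOLLOW(C) = {end, if, then}.
FOLLOW(E): in S→E end end, E is followed by end end with FIRST {end}; in E→A if E then, E is followed by then with FIRST {then}. Thus FOLLOW(E) = {end, then}.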